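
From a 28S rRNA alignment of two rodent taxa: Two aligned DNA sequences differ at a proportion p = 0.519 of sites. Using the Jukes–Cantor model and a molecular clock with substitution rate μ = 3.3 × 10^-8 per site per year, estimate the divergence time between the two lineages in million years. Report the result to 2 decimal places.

13.38

d = −(3/4) ln(1 − 4p/3) = −0.75 ln(1 − 0.692) = −0.75 ln(0.308)
  = −0.75 × (-1.177655) = 0.883241 substitutions/site.
Under a molecular clock d = 2μt, so t = d/(2μ) = 0.883241 / (2 × 3.3 × 10^-8) = 13.38 million years.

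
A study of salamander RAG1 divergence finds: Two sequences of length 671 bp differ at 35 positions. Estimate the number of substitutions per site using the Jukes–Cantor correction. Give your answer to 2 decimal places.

p = 35/671 ≈ 0.052161.
d = −(3/4) ln(1 − 4p/3) = −0.75 ln(1 − 0.069548) = −0.75 ln(0.930452)
  = −0.75 × (-0.072085) = 0.054064 substitutions/site.

0.05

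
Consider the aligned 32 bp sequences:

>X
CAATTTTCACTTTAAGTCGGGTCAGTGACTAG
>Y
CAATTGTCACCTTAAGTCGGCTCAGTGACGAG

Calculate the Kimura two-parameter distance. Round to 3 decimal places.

Of 32 sites, 1 differences are transitions and 3 are transversions, so P = 1/32 = 0.03125 and Q = 3/32 = 0.09375.
Under the Kimura two-parameter model, d = −½ ln(1 − 2P − Q) − ¼ ln(1 − 2Q).
1 − 2P − Q = 0.84375, giving −½ ln(0.84375) = 0.084950.
1 − 2Q = 0.8125, giving −¼ ln(0.8125) = 0.051910.
d = 0.084950 + 0.051910 = 0.136860.

0.137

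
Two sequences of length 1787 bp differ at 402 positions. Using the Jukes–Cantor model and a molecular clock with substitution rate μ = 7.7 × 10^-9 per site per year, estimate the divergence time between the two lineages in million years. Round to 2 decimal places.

p = 402/1787 ≈ 0.224958.
d = −(3/4) ln(1 − 4p/3) = −0.75 ln(1 − 0.299944) = −0.75 ln(0.700056)
  = −0.75 × (-0.356595) = 0.267446 substitutions/site.
Under a molecular clock d = 2μt, so t = d/(2μ) = 0.267446 / (2 × 7.7 × 10^-9) = 17.37 million years.

17.37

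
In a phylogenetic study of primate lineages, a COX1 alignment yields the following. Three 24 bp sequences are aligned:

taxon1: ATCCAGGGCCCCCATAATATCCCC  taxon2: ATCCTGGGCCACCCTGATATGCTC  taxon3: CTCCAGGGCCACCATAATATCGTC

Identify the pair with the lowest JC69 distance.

taxon1 and taxon3

taxon1–taxon2: 6/24 differ, p = 0.250, d = 0.304.
taxon1–taxon3: 4/24 differ, p = 0.167, d = 0.188.
taxon2–taxon3: 6/24 differ, p = 0.250, d = 0.304.
The smallest distance is between taxon1 and taxon3.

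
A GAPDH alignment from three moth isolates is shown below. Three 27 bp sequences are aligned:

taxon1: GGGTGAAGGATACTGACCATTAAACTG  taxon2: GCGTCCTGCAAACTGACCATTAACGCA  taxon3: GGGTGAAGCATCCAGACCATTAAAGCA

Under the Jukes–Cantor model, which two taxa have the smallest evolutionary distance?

taxon1 and taxon3

taxon1–taxon2: 10/27 differ, p = 0.370, d = 0.511.
taxon1–taxon3: 6/27 differ, p = 0.222, d = 0.264.
taxon2–taxon3: 8/27 differ, p = 0.296, d = 0.377.
The smallest distance is between taxon1 and taxon3.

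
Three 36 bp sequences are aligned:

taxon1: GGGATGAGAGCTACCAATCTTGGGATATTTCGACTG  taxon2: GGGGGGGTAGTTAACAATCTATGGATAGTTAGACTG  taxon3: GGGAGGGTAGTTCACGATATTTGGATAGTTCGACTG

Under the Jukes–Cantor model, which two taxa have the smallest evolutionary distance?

taxon2 and taxon3

taxon1–taxon2: 10/36 differ, p = 0.278, d = 0.347.
taxon1–taxon3: 10/36 differ, p = 0.278, d = 0.347.
taxon2–taxon3: 6/36 differ, p = 0.167, d = 0.188.
The smallest distance is between taxon2 and taxon3.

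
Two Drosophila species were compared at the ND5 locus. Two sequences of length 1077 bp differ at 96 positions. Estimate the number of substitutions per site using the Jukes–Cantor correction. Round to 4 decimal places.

0.0949

p = 96/1077 ≈ 0.089136.
d = −(3/4) ln(1 − 4p/3) = −0.75 ln(1 − 0.118848) = −0.75 ln(0.881152)
  = −0.75 × (-0.126525) = 0.094894 substitutions/site.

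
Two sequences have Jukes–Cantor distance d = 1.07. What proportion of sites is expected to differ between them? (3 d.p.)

p = (3/4)(1 − e^(−4d/3)) = 0.75 × (1 − e^(-1.426667)) = 0.75 × (1 − 0.240108) = 0.569919.

0.570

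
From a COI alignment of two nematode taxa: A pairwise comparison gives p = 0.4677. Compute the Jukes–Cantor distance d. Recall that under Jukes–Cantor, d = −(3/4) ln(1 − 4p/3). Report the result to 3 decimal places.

d = −(3/4) ln(1 − 4p/3) = −0.75 ln(1 − 0.6236) = −0.75 ln(0.3764)
  = −0.75 × (-0.977103) = 0.732827 substitutions/site.

0.733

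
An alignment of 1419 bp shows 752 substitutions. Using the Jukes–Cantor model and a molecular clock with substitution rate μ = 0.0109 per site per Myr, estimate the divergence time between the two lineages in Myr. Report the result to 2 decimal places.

42.19

p = 752/1419 ≈ 0.529951.
d = −(3/4) ln(1 − 4p/3) = −0.75 ln(1 − 0.706601) = −0.75 ln(0.293399)
  = −0.75 × (-1.226222) = 0.919667 substitutions/site.
Under a molecular clock d = 2μt, so t = d/(2μ) = 0.919667 / (2 × 0.0109) = 42.19 Myr.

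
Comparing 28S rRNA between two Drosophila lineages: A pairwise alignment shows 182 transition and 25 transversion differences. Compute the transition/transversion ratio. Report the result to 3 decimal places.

R = 182/25 = 7.280.

7.280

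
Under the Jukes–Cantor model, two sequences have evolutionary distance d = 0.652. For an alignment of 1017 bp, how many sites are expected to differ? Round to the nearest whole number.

Invert JC69: p = (3/4)(1 − e^(−4d/3)) = 0.75 × (1 − e^(-0.869333)) = 0.75 × (1 − 0.419231) = 0.435577.
Expected differing sites = pL ≈ 0.435577 × 1017 = 442.981809 ≈ 443.

443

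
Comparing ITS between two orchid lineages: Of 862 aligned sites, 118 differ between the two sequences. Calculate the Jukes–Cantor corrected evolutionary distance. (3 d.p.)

0.151

p = 118/862 ≈ 0.136891.
d = −(3/4) ln(1 − 4p/3) = −0.75 ln(1 − 0.182521) = −0.75 ln(0.817479)
  = −0.75 × (-0.201530) = 0.151148 substitutions/site.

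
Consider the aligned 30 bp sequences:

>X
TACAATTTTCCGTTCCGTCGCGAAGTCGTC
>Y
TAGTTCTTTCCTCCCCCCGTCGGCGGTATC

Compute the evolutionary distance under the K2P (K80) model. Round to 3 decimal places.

Of 30 sites, 7 differences are transitions and 9 are transversions, so P = 7/30 ≈ 0.233333 and Q = 9/30 = 0.3.
Under the Kimura two-parameter model, d = −½ ln(1 − 2P − Q) − ¼ ln(1 − 2Q).
1 − 2P − Q = 0.233334, giving −½ ln(0.233334) = 0.727642.
1 − 2Q = 0.4, giving −¼ ln(0.4) = 0.229073.
d = 0.727642 + 0.229073 = 0.956715.

0.957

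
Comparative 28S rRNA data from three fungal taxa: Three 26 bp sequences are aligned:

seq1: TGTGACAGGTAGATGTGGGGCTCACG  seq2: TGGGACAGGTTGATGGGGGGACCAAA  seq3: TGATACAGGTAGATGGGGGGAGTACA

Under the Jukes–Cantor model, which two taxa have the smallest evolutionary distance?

seq1–seq2: 7/26 differ, p = 0.269, d = 0.334.
seq1–seq3: 7/26 differ, p = 0.269, d = 0.334.
seq2–seq3: 6/26 differ, p = 0.231, d = 0.276.
The smallest distance is between seq2 and seq3.

seq2 and seq3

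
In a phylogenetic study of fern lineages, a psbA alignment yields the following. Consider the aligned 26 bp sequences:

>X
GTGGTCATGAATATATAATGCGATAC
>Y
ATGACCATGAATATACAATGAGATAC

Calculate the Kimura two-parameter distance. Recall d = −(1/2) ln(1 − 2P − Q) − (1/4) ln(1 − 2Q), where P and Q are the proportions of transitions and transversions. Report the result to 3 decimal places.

0.232

Of 26 sites, 4 differences are transitions and 1 are transversions, so P = 4/26 ≈ 0.153846 and Q = 1/26 ≈ 0.038462.
Under the Kimura two-parameter model, d = −½ ln(1 − 2P − Q) − ¼ ln(1 − 2Q).
1 − 2P − Q = 0.653846, giving −½ ln(0.653846) = 0.212442.
1 − 2Q = 0.923076, giving −¼ ln(0.923076) = 0.020011.
d = 0.212442 + 0.020011 = 0.232453.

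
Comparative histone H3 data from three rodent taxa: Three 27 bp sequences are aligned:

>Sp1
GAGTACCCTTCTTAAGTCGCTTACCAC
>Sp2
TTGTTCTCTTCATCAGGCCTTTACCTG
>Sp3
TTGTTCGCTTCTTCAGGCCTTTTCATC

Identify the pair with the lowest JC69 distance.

Sp2 and Sp3

Sp1–Sp2: 11/27 differ, p = 0.407, d = 0.588.
Sp1–Sp3: 11/27 differ, p = 0.407, d = 0.588.
Sp2–Sp3: 5/27 differ, p = 0.185, d = 0.213.
The smallest distance is between Sp2 and Sp3.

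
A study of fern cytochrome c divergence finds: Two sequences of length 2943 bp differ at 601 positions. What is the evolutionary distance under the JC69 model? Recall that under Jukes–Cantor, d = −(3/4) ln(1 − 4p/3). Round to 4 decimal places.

p = 601/2943 ≈ 0.204213.
d = −(3/4) ln(1 − 4p/3) = −0.75 ln(1 − 0.272284) = −0.75 ln(0.727716)
  = −0.75 × (-0.317844) = 0.238383 substitutions/site.

0.2384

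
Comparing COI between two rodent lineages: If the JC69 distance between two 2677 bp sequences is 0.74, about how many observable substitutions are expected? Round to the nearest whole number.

1259

Invert JC69: p = (3/4)(1 − e^(−4d/3)) = 0.75 × (1 − e^(-0.986667)) = 0.75 × (1 − 0.372817) = 0.470387.
Expected differing sites = pL ≈ 0.470387 × 2677 = 1259.225999 ≈ 1259.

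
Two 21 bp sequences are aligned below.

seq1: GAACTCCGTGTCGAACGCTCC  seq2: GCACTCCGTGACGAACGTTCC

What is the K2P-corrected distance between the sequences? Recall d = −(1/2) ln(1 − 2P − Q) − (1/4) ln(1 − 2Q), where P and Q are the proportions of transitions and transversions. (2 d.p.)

0.16

Of 21 sites, 1 differences are transitions and 2 are transversions, so P = 1/21 ≈ 0.047619 and Q = 2/21 ≈ 0.095238.
Under the Kimura two-parameter model, d = −½ ln(1 − 2P − Q) − ¼ ln(1 − 2Q).
1 − 2P − Q = 0.809524, giving −½ ln(0.809524) = 0.105654.
1 − 2Q = 0.809524, giving −¼ ln(0.809524) = 0.052827.
d = 0.105654 + 0.052827 = 0.158481.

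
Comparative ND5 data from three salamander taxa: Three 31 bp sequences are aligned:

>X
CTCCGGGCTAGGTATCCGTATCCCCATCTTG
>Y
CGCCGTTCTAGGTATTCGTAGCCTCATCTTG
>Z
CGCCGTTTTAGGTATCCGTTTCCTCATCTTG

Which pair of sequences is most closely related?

Y and Z

X–Y: 6/31 differ, p = 0.194, d = 0.224.
X–Z: 6/31 differ, p = 0.194, d = 0.224.
Y–Z: 4/31 differ, p = 0.129, d = 0.142.
The smallest distance is between Y and Z.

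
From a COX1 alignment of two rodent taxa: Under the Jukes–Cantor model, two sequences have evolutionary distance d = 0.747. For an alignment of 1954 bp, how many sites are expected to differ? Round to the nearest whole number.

Invert JC69: p = (3/4)(1 − e^(−4d/3)) = 0.75 × (1 − e^(-0.996)) = 0.75 × (1 − 0.369354) = 0.472985.
Expected differing sites = pL ≈ 0.472985 × 1954 = 924.21269 ≈ 924.

924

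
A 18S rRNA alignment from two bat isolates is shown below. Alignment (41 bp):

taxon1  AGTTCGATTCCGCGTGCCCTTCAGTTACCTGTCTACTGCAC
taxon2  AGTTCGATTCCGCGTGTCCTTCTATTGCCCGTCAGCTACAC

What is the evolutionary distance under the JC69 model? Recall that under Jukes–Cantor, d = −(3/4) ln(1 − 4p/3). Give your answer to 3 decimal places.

0.226

The sequences differ at 8 of 41 sites (17, 23, 24, 27, 30, 34, 35, 38), so p = 8/41 ≈ 0.195122.
d = −(3/4) ln(1 − 4p/3) = −0.75 ln(1 − 0.260163) = −0.75 ln(0.739837)
  = −0.75 × (-0.301325) = 0.225994 substitutions/site.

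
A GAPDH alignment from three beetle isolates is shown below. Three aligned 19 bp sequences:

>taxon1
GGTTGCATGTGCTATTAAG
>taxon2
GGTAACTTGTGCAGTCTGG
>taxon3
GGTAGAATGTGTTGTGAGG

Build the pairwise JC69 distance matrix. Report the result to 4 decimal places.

taxon1–taxon2: 8/19 sites differ → p ≈ 0.421053, d = −0.75 ln(1 − 0.561404) = 0.618132 ≈ 0.6181.
taxon1–taxon3: 6/19 sites differ → p ≈ 0.315789, d = −0.75 ln(1 − 0.421052) = 0.409907 ≈ 0.4099.
taxon2–taxon3: 7/19 sites differ → p ≈ 0.368421, d = −0.75 ln(1 − 0.491228) = 0.506816 ≈ 0.5068.

d(taxon1,taxon2) = 0.6181, d(taxon1,taxon3) = 0.4099, d(taxon2,taxon3) = 0.5068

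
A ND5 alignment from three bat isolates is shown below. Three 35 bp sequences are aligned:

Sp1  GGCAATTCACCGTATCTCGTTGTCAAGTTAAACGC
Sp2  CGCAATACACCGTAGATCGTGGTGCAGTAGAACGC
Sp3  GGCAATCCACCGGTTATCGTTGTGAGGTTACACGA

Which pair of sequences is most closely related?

Sp1 and Sp3

Sp1–Sp2: 9/35 differ, p = 0.257, d = 0.315.
Sp1–Sp3: 8/35 differ, p = 0.229, d = 0.273.
Sp2–Sp3: 12/35 differ, p = 0.343, d = 0.458.
The smallest distance is between Sp1 and Sp3.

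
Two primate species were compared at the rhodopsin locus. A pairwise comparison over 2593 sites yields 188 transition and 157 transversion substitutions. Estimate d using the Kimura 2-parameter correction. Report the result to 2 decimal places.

0.15

P = 188/2593 ≈ 0.072503 and Q = 157/2593 ≈ 0.060548.
Under the Kimura two-parameter model, d = −½ ln(1 − 2P − Q) − ¼ ln(1 − 2Q).
1 − 2P − Q = 0.794446, giving −½ ln(0.794446) = 0.115055.
1 − 2Q = 0.878904, giving −¼ ln(0.878904) = 0.032270.
d = 0.115055 + 0.032270 = 0.147325.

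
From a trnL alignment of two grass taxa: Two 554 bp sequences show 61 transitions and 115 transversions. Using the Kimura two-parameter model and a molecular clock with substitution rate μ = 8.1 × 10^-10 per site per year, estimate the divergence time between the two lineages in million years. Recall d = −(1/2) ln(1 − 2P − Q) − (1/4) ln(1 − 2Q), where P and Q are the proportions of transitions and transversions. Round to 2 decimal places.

255.08

P = 61/554 ≈ 0.110108 and Q = 115/554 ≈ 0.207581.
Under the Kimura two-parameter model, d = −½ ln(1 − 2P − Q) − ¼ ln(1 − 2Q).
1 − 2P − Q = 0.572203, giving −½ ln(0.572203) = 0.279131.
1 − 2Q = 0.584838, giving −¼ ln(0.584838) = 0.134105.
d = 0.279131 + 0.134105 = 0.413236.
Under a molecular clock d = 2μt, so t = d/(2μ) = 0.413236 / (2 × 8.1 × 10^-10) = 255.08 million years.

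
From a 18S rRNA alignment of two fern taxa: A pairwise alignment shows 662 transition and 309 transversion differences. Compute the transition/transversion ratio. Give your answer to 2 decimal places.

R = 662/309 = 2.142394… ≈ 2.14 (to 2 d.p.).

2.14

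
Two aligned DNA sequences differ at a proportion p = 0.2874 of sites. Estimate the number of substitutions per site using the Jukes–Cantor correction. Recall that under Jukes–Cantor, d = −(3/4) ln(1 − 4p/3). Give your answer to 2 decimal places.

0.36

d = −(3/4) ln(1 − 4p/3) = −0.75 ln(1 − 0.3832) = −0.75 ln(0.6168)
  = −0.75 × (-0.483210) = 0.362408 substitutions/site.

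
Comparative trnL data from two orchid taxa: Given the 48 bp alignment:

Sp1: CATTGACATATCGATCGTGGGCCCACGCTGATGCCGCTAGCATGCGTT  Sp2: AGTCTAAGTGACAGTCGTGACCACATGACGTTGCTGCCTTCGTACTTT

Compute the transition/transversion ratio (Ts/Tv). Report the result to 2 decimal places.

1.18

Transitions are A↔G and C↔T; transversions are all other mismatches.
Transitions: 13. Transversions: 11.
R = 13/11 = 1.181818… ≈ 1.18 (to 2 d.p.).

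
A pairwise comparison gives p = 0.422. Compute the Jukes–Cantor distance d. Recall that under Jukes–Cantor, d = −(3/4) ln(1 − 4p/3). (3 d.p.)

d = −(3/4) ln(1 − 4p/3) = −0.75 ln(1 − 0.562667) = −0.75 ln(0.437333)
  = −0.75 × (-0.827060) = 0.620295 substitutions/site.

0.620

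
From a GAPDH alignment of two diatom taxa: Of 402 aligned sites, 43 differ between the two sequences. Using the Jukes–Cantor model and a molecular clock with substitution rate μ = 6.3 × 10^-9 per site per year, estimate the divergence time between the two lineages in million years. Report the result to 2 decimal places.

p = 43/402 ≈ 0.106965.
d = −(3/4) ln(1 − 4p/3) = −0.75 ln(1 − 0.14262) = −0.75 ln(0.85738)
  = −0.75 × (-0.153874) = 0.115406 substitutions/site.
Under a molecular clock d = 2μt, so t = d/(2μ) = 0.115406 / (2 × 6.3 × 10^-9) = 9.16 million years.

9.16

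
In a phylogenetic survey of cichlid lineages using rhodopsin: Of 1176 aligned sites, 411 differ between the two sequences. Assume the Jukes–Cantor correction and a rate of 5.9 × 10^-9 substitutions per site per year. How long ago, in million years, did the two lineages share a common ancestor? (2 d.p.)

p = 411/1176 ≈ 0.34949.
d = −(3/4) ln(1 − 4p/3) = −0.75 ln(1 − 0.465987) = −0.75 ln(0.534013)
  = −0.75 × (-0.627335) = 0.470501 substitutions/site.
Under a molecular clock d = 2μt, so t = d/(2μ) = 0.470501 / (2 × 5.9 × 10^-9) = 39.87 million years.

39.87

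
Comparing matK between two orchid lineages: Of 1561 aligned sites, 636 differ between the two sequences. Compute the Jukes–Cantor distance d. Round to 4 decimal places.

p = 636/1561 ≈ 0.407431.
d = −(3/4) ln(1 − 4p/3) = −0.75 ln(1 − 0.543241) = −0.75 ln(0.456759)
  = −0.75 × (-0.783599) = 0.587699 substitutions/site.

0.5877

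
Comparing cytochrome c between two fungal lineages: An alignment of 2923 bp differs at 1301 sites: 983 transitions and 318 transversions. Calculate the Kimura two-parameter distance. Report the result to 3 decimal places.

P = 983/2923 ≈ 0.336298 and Q = 318/2923 ≈ 0.108792.
Under the Kimura two-parameter model, d = −½ ln(1 − 2P − Q) − ¼ ln(1 − 2Q).
1 − 2P − Q = 0.218612, giving −½ ln(0.218612) = 0.760228.
1 − 2Q = 0.782416, giving −¼ ln(0.782416) = 0.061342.
d = 0.760228 + 0.061342 = 0.821570.

0.822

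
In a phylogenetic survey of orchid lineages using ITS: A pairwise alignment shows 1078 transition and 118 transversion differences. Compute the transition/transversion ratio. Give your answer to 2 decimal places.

9.14

R = 1078/118 = 9.135593… ≈ 9.14 (to 2 d.p.).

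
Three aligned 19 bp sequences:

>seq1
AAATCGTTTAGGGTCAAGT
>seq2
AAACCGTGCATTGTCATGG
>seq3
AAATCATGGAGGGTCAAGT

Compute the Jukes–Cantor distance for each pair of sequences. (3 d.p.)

seq1–seq2: 7/19 sites differ → p ≈ 0.368421, d = −0.75 ln(1 − 0.491228) = 0.506816 ≈ 0.507.
seq1–seq3: 3/19 sites differ → p ≈ 0.157895, d = −0.75 ln(1 − 0.210527) = 0.177292 ≈ 0.177.
seq2–seq3: 7/19 sites differ → p ≈ 0.368421, d = −0.75 ln(1 − 0.491228) = 0.506816 ≈ 0.507.

d(seq1,seq2) = 0.507, d(seq1,seq3) = 0.177, d(seq2,seq3) = 0.507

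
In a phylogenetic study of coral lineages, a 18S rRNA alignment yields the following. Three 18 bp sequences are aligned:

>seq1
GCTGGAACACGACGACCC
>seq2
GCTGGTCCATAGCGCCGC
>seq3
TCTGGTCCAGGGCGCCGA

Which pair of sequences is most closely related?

seq1–seq2: 7/18 differ, p = 0.389, d = 0.548.
seq1–seq3: 8/18 differ, p = 0.444, d = 0.673.
seq2–seq3: 4/18 differ, p = 0.222, d = 0.264.
The smallest distance is between seq2 and seq3.

seq2 and seq3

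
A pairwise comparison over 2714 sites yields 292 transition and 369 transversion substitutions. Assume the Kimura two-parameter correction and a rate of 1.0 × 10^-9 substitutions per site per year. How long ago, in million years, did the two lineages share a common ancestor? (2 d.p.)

147.80

P = 292/2714 ≈ 0.10759 and Q = 369/2714 ≈ 0.135962.
Under the Kimura two-parameter model, d = −½ ln(1 − 2P − Q) − ¼ ln(1 − 2Q).
1 − 2P − Q = 0.648858, giving −½ ln(0.648858) = 0.216271.
1 − 2Q = 0.728076, giving −¼ ln(0.728076) = 0.079337.
d = 0.216271 + 0.079337 = 0.295608.
Under a molecular clock d = 2μt, so t = d/(2μ) = 0.295608 / (2 × 1.0 × 10^-9) = 147.80 million years.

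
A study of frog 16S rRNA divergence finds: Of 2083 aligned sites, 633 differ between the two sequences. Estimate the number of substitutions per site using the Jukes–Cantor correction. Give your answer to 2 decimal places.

0.39

p = 633/2083 ≈ 0.303889.
d = −(3/4) ln(1 − 4p/3) = −0.75 ln(1 − 0.405185) = −0.75 ln(0.594815)
  = −0.75 × (-0.519505) = 0.389629 substitutions/site.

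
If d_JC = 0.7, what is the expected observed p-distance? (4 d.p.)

0.4551

p = (3/4)(1 − e^(−4d/3)) = 0.75 × (1 − e^(-0.933333)) = 0.75 × (1 − 0.393241) = 0.455069.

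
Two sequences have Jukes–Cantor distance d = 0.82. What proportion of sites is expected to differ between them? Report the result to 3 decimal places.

p = (3/4)(1 − e^(−4d/3)) = 0.75 × (1 − e^(-1.093333)) = 0.75 × (1 − 0.335098) = 0.498677.

0.499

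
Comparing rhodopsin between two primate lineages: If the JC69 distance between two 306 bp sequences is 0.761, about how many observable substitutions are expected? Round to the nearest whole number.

Invert JC69: p = (3/4)(1 − e^(−4d/3)) = 0.75 × (1 − e^(-1.014667)) = 0.75 × (1 − 0.362523) = 0.478108.
Expected differing sites = pL ≈ 0.478108 × 306 = 146.301048 ≈ 146.

146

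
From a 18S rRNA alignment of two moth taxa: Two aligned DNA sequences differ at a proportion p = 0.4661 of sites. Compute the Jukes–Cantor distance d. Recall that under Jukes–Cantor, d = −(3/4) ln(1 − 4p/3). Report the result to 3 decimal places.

0.729

d = −(3/4) ln(1 − 4p/3) = −0.75 ln(1 − 0.621467) = −0.75 ln(0.378533)
  = −0.75 × (-0.971452) = 0.728589 substitutions/site.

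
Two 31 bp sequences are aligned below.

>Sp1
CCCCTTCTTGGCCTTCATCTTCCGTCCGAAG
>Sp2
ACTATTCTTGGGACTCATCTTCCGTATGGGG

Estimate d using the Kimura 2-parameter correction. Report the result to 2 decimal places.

Of 31 sites, 5 differences are transitions and 5 are transversions, so P = 5/31 ≈ 0.16129 and Q = 5/31 ≈ 0.16129.
Under the Kimura two-parameter model, d = −½ ln(1 − 2P − Q) − ¼ ln(1 − 2Q).
1 − 2P − Q = 0.51613, giving −½ ln(0.51613) = 0.330698.
1 − 2Q = 0.67742, giving −¼ ln(0.67742) = 0.097366.
d = 0.330698 + 0.097366 = 0.428064.

0.43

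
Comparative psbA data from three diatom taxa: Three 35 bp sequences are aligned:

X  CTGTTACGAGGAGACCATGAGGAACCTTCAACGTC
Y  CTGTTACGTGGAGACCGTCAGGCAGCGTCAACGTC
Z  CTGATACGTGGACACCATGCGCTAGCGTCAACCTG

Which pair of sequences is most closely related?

X–Y: 6/35 differ, p = 0.171, d = 0.195.
X–Z: 10/35 differ, p = 0.286, d = 0.360.
Y–Z: 9/35 differ, p = 0.257, d = 0.315.
The smallest distance is between X and Y.

X and Y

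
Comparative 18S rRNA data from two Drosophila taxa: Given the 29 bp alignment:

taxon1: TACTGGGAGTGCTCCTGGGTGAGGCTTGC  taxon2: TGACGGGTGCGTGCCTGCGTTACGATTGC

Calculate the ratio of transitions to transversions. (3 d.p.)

Transitions are A↔G and C↔T; transversions are all other mismatches.
Transitions: 4. Transversions: 7.
R = 4/7 = 0.571428… ≈ 0.571 (to 3 d.p.).

0.571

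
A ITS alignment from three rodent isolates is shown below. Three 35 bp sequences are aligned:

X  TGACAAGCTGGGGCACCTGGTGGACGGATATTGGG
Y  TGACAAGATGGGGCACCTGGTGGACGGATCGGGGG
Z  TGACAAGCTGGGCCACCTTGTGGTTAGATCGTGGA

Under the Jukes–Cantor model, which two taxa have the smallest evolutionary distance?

X–Y: 4/35 differ, p = 0.114, d = 0.124.
X–Z: 8/35 differ, p = 0.229, d = 0.273.
Y–Z: 8/35 differ, p = 0.229, d = 0.273.
The smallest distance is between X and Y.

X and Y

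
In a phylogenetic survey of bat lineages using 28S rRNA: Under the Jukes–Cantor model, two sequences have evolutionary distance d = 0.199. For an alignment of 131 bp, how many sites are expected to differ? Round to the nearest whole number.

23

Invert JC69: p = (3/4)(1 − e^(−4d/3)) = 0.75 × (1 − e^(-0.265333)) = 0.75 × (1 − 0.766951) = 0.174787.
Expected differing sites = pL ≈ 0.174787 × 131 = 22.897097 ≈ 23.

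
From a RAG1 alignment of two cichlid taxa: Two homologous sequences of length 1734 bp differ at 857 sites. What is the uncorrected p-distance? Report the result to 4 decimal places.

p = 857/1734 = 0.494232… ≈ 0.4942 (to 4 d.p.).

0.4942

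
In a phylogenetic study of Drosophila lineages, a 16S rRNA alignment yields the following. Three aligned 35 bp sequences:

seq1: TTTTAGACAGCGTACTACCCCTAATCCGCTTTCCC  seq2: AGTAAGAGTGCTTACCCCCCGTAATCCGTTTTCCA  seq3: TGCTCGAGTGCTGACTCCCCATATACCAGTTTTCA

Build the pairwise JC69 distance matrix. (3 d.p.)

seq1–seq2: 11/35 sites differ → p ≈ 0.314286, d = −0.75 ln(1 − 0.419048) = 0.407315 ≈ 0.407.
seq1–seq3: 15/35 sites differ → p ≈ 0.428571, d = −0.75 ln(1 − 0.571428) = 0.635472 ≈ 0.635.
seq2–seq3: 12/35 sites differ → p ≈ 0.342857, d = −0.75 ln(1 − 0.457143) = 0.458182 ≈ 0.458.

d(seq1,seq2) = 0.407, d(seq1,seq3) = 0.635, d(seq2,seq3) = 0.458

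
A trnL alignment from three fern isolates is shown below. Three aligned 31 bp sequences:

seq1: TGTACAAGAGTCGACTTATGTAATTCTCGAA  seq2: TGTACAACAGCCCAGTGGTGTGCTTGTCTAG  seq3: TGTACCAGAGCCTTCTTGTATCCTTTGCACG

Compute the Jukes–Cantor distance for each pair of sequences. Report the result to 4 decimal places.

seq1–seq2: 11/31 sites differ → p ≈ 0.354839, d = −0.75 ln(1 − 0.473119) = 0.480585 ≈ 0.4806.
seq1–seq3: 13/31 sites differ → p ≈ 0.419355, d = −0.75 ln(1 − 0.55914) = 0.614271 ≈ 0.6143.
seq2–seq3: 12/31 sites differ → p ≈ 0.387097, d = −0.75 ln(1 − 0.516129) = 0.544453 ≈ 0.5445.

d(seq1,seq2) = 0.4806, d(seq1,seq3) = 0.6143, d(seq2,seq3) = 0.5445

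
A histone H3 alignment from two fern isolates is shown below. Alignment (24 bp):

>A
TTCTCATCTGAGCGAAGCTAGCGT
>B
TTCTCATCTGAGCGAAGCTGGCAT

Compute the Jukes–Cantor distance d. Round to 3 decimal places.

0.088

The sequences differ at 2 of 24 sites (20, 23), so p = 2/24 ≈ 0.083333.
d = −(3/4) ln(1 − 4p/3) = −0.75 ln(1 − 0.111111) = −0.75 ln(0.888889)
  = −0.75 × (-0.117783) = 0.088337 substitutions/site.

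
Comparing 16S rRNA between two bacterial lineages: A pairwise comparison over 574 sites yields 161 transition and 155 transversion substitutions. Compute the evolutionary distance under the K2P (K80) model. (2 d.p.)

P = 161/574 ≈ 0.280488 and Q = 155/574 ≈ 0.270035.
Under the Kimura two-parameter model, d = −½ ln(1 − 2P − Q) − ¼ ln(1 − 2Q).
1 − 2P − Q = 0.168989, giving −½ ln(0.168989) = 0.888961.
1 − 2Q = 0.45993, giving −¼ ln(0.45993) = 0.194170.
d = 0.888961 + 0.194170 = 1.083131.

1.08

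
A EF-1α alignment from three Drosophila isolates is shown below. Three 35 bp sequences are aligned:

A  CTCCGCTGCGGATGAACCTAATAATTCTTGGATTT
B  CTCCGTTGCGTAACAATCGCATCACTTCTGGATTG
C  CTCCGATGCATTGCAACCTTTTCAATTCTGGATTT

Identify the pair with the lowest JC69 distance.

B and C

A–B: 12/35 differ, p = 0.343, d = 0.458.
A–C: 12/35 differ, p = 0.343, d = 0.458.
B–C: 10/35 differ, p = 0.286, d = 0.360.
The smallest distance is between B and C.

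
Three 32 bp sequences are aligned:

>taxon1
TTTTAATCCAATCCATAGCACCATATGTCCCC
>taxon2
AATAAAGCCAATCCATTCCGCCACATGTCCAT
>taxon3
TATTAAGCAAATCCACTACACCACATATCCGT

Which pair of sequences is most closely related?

taxon1–taxon2: 10/32 differ, p = 0.313, d = 0.404.
taxon1–taxon3: 10/32 differ, p = 0.313, d = 0.404.
taxon2–taxon3: 8/32 differ, p = 0.250, d = 0.304.
The smallest distance is between taxon2 and taxon3.

taxon2 and taxon3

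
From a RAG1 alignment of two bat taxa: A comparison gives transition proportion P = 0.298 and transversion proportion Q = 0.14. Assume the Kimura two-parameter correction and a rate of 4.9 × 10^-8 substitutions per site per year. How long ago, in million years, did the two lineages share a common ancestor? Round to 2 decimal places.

7.63

Under the Kimura two-parameter model, d = −½ ln(1 − 2P − Q) − ¼ ln(1 − 2Q).
1 − 2P − Q = 0.264, giving −½ ln(0.264) = 0.665903.
1 − 2Q = 0.72, giving −¼ ln(0.72) = 0.082126.
d = 0.665903 + 0.082126 = 0.748029.
Under a molecular clock d = 2μt, so t = d/(2μ) = 0.748029 / (2 × 4.9 × 10^-8) = 7.63 million years.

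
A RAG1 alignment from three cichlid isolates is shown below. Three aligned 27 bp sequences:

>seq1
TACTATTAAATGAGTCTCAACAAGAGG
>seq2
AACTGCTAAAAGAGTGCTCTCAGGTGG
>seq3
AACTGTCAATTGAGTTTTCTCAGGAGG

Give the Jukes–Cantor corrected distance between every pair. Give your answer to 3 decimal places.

d(seq1,seq2) = 0.588, d(seq1,seq3) = 0.441, d(seq2,seq3) = 0.318

seq1–seq2: 11/27 sites differ → p ≈ 0.407407, d = −0.75 ln(1 − 0.543209) = 0.587647 ≈ 0.588.
seq1–seq3: 9/27 sites differ → p ≈ 0.333333, d = −0.75 ln(1 − 0.444444) = 0.440839 ≈ 0.441.
seq2–seq3: 7/27 sites differ → p ≈ 0.259259, d = −0.75 ln(1 − 0.345679) = 0.318118 ≈ 0.318.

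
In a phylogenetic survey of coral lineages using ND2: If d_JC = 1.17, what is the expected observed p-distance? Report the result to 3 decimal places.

0.592

p = (3/4)(1 − e^(−4d/3)) = 0.75 × (1 − e^(-1.56)) = 0.75 × (1 − 0.210136) = 0.592398.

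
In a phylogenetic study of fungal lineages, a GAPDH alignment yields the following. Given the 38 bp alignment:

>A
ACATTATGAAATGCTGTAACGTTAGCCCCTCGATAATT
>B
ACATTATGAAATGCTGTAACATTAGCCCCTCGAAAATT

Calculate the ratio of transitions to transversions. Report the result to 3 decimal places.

1.000

Transitions are A↔G and C↔T; transversions are all other mismatches.
Transitions: 1. Transversions: 1.
R = 1/1 = 1.000.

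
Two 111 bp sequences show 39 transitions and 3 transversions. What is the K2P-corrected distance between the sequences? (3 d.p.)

P = 39/111 ≈ 0.351351 and Q = 3/111 ≈ 0.027027.
Under the Kimura two-parameter model, d = −½ ln(1 − 2P − Q) − ¼ ln(1 − 2Q).
1 − 2P − Q = 0.270271, giving −½ ln(0.270271) = 0.654165.
1 − 2Q = 0.945946, giving −¼ ln(0.945946) = 0.013892.
d = 0.654165 + 0.013892 = 0.668057.

0.668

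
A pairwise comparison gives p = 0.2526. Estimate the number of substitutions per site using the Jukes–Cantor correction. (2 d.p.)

0.31

d = −(3/4) ln(1 − 4p/3) = −0.75 ln(1 − 0.3368) = −0.75 ln(0.6632)
  = −0.75 × (-0.410679) = 0.308009 substitutions/site.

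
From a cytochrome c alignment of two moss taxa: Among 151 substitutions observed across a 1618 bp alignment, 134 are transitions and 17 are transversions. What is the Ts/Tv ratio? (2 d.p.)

R = 134/17 = 7.882352… ≈ 7.88 (to 2 d.p.).

7.88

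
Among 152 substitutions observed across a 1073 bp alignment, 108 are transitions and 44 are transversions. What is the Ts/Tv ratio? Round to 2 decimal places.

R = 108/44 = 2.454545… ≈ 2.45 (to 2 d.p.).

2.45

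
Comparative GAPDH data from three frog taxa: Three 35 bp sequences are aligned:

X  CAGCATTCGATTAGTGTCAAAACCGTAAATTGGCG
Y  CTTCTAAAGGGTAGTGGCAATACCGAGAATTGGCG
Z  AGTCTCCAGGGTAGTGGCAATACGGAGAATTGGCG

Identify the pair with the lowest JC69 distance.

Y and Z

X–Y: 12/35 differ, p = 0.343, d = 0.458.
X–Z: 14/35 differ, p = 0.400, d = 0.572.
Y–Z: 5/35 differ, p = 0.143, d = 0.158.
The smallest distance is between Y and Z.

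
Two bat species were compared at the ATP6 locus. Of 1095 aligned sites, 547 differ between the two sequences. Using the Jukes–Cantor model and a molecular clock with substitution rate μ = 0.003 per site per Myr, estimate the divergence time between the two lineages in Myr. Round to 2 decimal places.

137.10

p = 547/1095 ≈ 0.499543.
d = −(3/4) ln(1 − 4p/3) = −0.75 ln(1 − 0.666057) = −0.75 ln(0.333943)
  = −0.75 × (-1.096785) = 0.822589 substitutions/site.
Under a molecular clock d = 2μt, so t = d/(2μ) = 0.822589 / (2 × 0.003) = 137.10 Myr.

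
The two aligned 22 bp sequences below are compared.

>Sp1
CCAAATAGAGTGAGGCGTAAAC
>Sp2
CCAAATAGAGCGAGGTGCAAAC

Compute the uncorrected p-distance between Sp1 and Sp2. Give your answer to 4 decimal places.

0.1364

The sequences differ at 3 of 22 positions (sites 11, 16, 18).
p = 3/22 = 0.136363… ≈ 0.1364 (to 4 d.p.).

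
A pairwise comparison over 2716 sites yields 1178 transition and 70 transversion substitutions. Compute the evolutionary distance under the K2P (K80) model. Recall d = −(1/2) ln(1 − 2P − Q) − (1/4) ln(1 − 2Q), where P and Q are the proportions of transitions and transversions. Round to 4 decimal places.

1.1317

P = 1178/2716 ≈ 0.433726 and Q = 70/2716 ≈ 0.025773.
Under the Kimura two-parameter model, d = −½ ln(1 − 2P − Q) − ¼ ln(1 − 2Q).
1 − 2P − Q = 0.106775, giving −½ ln(0.106775) = 1.118516.
1 − 2Q = 0.948454, giving −¼ ln(0.948454) = 0.013230.
d = 1.118516 + 0.013230 = 1.131746.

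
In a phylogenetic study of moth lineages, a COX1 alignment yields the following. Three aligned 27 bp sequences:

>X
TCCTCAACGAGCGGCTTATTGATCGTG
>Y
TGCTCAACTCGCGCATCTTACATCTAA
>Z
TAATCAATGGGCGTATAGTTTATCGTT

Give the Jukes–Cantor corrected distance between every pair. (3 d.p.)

X–Y: 12/27 sites differ → p ≈ 0.444444, d = −0.75 ln(1 − 0.592592) = 0.673455 ≈ 0.673.
X–Z: 10/27 sites differ → p ≈ 0.37037, d = −0.75 ln(1 − 0.493827) = 0.510658 ≈ 0.511.
Y–Z: 13/27 sites differ → p ≈ 0.481481, d = −0.75 ln(1 − 0.641975) = 0.770364 ≈ 0.770.

d(X,Y) = 0.673, d(X,Z) = 0.511, d(Y,Z) = 0.770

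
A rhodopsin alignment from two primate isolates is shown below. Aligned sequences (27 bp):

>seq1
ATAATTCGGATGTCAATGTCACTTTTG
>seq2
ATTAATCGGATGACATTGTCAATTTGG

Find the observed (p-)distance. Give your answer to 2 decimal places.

0.22

The sequences differ at 6 of 27 positions (sites 3, 5, 13, 16, 22, 26).
p = 6/27 = 0.222222… ≈ 0.22 (to 2 d.p.).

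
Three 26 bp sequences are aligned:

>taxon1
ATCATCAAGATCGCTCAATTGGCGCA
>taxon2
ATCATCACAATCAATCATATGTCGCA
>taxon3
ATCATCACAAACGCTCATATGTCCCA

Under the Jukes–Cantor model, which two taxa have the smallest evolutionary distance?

taxon2 and taxon3

taxon1–taxon2: 7/26 differ, p = 0.269, d = 0.334.
taxon1–taxon3: 7/26 differ, p = 0.269, d = 0.334.
taxon2–taxon3: 4/26 differ, p = 0.154, d = 0.172.
The smallest distance is between taxon2 and taxon3.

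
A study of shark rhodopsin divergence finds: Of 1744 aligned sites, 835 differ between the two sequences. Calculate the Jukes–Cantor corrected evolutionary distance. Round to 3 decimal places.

p = 835/1744 ≈ 0.478784.
d = −(3/4) ln(1 − 4p/3) = −0.75 ln(1 − 0.638379) = −0.75 ln(0.361621)
  = −0.75 × (-1.017159) = 0.762869 substitutions/site.

0.763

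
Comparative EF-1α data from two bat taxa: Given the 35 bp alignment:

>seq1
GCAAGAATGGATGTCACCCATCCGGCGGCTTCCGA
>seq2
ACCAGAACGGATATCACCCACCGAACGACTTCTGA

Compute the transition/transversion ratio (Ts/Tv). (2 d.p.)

Transitions are A↔G and C↔T; transversions are all other mismatches.
Transitions: 8. Transversions: 2.
R = 8/2 = 4.00.

4.00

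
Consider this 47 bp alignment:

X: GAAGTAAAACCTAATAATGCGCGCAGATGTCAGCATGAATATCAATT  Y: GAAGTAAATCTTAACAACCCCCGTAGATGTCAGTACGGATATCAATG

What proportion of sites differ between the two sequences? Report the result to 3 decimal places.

The sequences differ at 11 of 47 positions.
p = 11/47 = 0.234042… ≈ 0.234 (to 3 d.p.).

0.234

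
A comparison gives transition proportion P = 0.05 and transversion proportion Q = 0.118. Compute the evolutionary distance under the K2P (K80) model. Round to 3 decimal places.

0.190

Under the Kimura two-parameter model, d = −½ ln(1 − 2P − Q) − ¼ ln(1 − 2Q).
1 − 2P − Q = 0.782, giving −½ ln(0.782) = 0.122950.
1 − 2Q = 0.764, giving −¼ ln(0.764) = 0.067297.
d = 0.122950 + 0.067297 = 0.190247.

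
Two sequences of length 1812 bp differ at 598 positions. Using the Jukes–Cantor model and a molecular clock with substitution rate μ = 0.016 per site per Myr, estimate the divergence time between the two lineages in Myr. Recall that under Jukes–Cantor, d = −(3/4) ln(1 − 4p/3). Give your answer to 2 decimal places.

13.59

p = 598/1812 ≈ 0.330022.
d = −(3/4) ln(1 − 4p/3) = −0.75 ln(1 − 0.440029) = −0.75 ln(0.559971)
  = −0.75 × (-0.579870) = 0.434903 substitutions/site.
Under a molecular clock d = 2μt, so t = d/(2μ) = 0.434903 / (2 × 0.016) = 13.59 Myr.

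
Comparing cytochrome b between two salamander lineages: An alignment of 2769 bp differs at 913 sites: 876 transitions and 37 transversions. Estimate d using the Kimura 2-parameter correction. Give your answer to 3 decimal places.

0.526

P = 876/2769 ≈ 0.31636 and Q = 37/2769 ≈ 0.013362.
Under the Kimura two-parameter model, d = −½ ln(1 − 2P − Q) − ¼ ln(1 − 2Q).
1 − 2P − Q = 0.353918, giving −½ ln(0.353918) = 0.519345.
1 − 2Q = 0.973276, giving −¼ ln(0.973276) = 0.006772.
d = 0.519345 + 0.006772 = 0.526117.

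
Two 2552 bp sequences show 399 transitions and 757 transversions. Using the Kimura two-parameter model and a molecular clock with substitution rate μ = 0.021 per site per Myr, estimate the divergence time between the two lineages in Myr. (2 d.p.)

P = 399/2552 ≈ 0.156348 and Q = 757/2552 ≈ 0.29663.
Under the Kimura two-parameter model, d = −½ ln(1 − 2P − Q) − ¼ ln(1 − 2Q).
1 − 2P − Q = 0.390674, giving −½ ln(0.390674) = 0.469941.
1 − 2Q = 0.40674, giving −¼ ln(0.40674) = 0.224895.
d = 0.469941 + 0.224895 = 0.694836.
Under a molecular clock d = 2μt, so t = d/(2μ) = 0.694836 / (2 × 0.021) = 16.54 Myr.

16.54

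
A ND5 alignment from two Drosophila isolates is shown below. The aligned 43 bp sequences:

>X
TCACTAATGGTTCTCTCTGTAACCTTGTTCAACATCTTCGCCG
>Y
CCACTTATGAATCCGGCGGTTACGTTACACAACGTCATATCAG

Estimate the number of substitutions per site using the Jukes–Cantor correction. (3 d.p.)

0.613

The sequences differ at 18 of 43 sites, so p = 18/43 ≈ 0.418605.
d = −(3/4) ln(1 − 4p/3) = −0.75 ln(1 − 0.55814) = −0.75 ln(0.44186)
  = −0.75 × (-0.816762) = 0.612572 substitutions/site.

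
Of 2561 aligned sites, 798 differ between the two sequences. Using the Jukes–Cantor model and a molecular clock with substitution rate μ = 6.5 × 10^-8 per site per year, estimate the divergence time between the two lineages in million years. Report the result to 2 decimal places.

p = 798/2561 ≈ 0.311597.
d = −(3/4) ln(1 − 4p/3) = −0.75 ln(1 − 0.415463) = −0.75 ln(0.584537)
  = −0.75 × (-0.536935) = 0.402701 substitutions/site.
Under a molecular clock d = 2μt, so t = d/(2μ) = 0.402701 / (2 × 6.5 × 10^-8) = 3.10 million years.

3.10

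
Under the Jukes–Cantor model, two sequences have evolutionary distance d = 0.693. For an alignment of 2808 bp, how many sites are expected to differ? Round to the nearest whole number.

Invert JC69: p = (3/4)(1 − e^(−4d/3)) = 0.75 × (1 − e^(-0.924)) = 0.75 × (1 − 0.396928) = 0.452304.
Expected differing sites = pL ≈ 0.452304 × 2808 = 1270.069632 ≈ 1270.

1270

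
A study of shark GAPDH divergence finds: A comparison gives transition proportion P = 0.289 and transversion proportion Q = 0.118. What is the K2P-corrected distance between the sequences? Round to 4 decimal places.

0.6627

Under the Kimura two-parameter model, d = −½ ln(1 − 2P − Q) − ¼ ln(1 − 2Q).
1 − 2P − Q = 0.304, giving −½ ln(0.304) = 0.595364.
1 − 2Q = 0.764, giving −¼ ln(0.764) = 0.067297.
d = 0.595364 + 0.067297 = 0.662661.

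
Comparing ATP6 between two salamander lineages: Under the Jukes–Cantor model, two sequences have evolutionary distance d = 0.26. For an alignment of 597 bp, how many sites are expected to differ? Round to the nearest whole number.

Invert JC69: p = (3/4)(1 − e^(−4d/3)) = 0.75 × (1 − e^(-0.346667)) = 0.75 × (1 − 0.707041) = 0.219719.
Expected differing sites = pL ≈ 0.219719 × 597 = 131.172243 ≈ 131.

131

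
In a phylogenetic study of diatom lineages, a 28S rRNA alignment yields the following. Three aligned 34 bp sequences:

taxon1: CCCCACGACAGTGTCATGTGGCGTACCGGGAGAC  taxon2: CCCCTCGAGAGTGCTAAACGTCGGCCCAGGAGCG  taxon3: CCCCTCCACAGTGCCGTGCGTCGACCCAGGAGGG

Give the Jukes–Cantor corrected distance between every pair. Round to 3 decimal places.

d(taxon1,taxon2) = 0.535, d(taxon1,taxon3) = 0.423, d(taxon2,taxon3) = 0.282

taxon1–taxon2: 13/34 sites differ → p ≈ 0.382353, d = −0.75 ln(1 − 0.509804) = 0.534712 ≈ 0.535.
taxon1–taxon3: 11/34 sites differ → p ≈ 0.323529, d = −0.75 ln(1 − 0.431372) = 0.423397 ≈ 0.423.
taxon2–taxon3: 8/34 sites differ → p ≈ 0.235294, d = −0.75 ln(1 − 0.313725) = 0.282358 ≈ 0.282.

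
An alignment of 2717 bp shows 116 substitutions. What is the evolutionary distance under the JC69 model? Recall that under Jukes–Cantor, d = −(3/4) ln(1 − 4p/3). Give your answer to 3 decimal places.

0.044

p = 116/2717 ≈ 0.042694.
d = −(3/4) ln(1 − 4p/3) = −0.75 ln(1 − 0.056925) = −0.75 ln(0.943075)
  = −0.75 × (-0.058609) = 0.043957 substitutions/site.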